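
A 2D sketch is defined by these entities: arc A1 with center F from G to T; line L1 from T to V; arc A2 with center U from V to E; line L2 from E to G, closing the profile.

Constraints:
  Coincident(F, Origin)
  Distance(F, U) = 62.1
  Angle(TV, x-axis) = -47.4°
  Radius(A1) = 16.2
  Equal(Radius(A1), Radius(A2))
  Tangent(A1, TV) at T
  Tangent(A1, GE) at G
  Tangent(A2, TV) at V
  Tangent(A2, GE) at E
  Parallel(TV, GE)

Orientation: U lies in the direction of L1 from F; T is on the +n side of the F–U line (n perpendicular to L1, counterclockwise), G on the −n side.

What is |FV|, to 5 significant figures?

64.178

The slot axis is L1's direction at -47.4°, so u = (cos -47.4°, sin -47.4°) = (0.67688, -0.73610) and n = (−sin -47.4°, cos -47.4°) = (0.73610, 0.67688). F is at the origin and U lies 62.1 along u from F, so U = 62.1·u = (42.034, -45.712). Tangency of A1 to both parallel lines with radius 16.2 puts T and G at F ± 16.2·n: T = (11.925, 10.965), G = (-11.925, -10.965). Equal radii place V and E the same way about U: V = U + 16.2·n = (53.959, -34.746), E = U − 16.2·n = (30.109, -56.677). Then |FV| = |V − F| = 64.178.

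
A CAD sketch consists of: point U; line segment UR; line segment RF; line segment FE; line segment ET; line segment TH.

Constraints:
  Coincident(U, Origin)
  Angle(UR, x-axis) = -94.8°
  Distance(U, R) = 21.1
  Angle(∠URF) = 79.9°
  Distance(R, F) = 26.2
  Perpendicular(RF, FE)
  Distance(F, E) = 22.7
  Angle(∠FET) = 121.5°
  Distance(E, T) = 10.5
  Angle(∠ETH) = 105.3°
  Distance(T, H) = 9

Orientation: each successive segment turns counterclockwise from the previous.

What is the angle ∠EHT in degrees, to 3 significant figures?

40.7°

U is at the origin; UR runs at -94.8° with length 21.1, so R = (-1.77, -21.0). ∠URF = 79.9° gives RF at 5.30° from the x-axis; with |RF| = 26.2, F = (24.3, -18.6). The perpendicularity gives FE at right angles to RF, so FE runs at 95.3°; with |FE| = 22.7, E = (22.2, 4.00). ∠FET = 121.5° gives ET at 154° from the x-axis; with |ET| = 10.5, T = (12.8, 8.63). ∠ETH = 105.3° gives TH at -132° from the x-axis; with |TH| = 9.0, H = (6.84, 1.89). Then cos ∠EHT = HE·HT / (|HE||HT|), giving 40.7°.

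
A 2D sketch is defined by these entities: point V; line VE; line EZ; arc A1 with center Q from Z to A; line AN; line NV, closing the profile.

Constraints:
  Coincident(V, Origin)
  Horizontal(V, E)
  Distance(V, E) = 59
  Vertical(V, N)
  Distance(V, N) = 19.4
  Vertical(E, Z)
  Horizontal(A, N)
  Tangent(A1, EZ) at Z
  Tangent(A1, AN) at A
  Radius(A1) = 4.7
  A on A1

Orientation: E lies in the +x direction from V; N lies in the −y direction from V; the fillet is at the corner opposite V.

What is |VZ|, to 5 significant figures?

60.804

V is at the origin; VE is horizontal with |VE| = 59.0 and E on the +x side, so E = (59.000, 0.0000). V and N share the same x with |VN| = 19.4 and N on the −y side, so N = (0.0000, -19.400). The virtual corner opposite V is at (59.000, -19.400). Tangency of A1 to EZ means the radius QZ is perpendicular to EZ and tangency of A1 to AN means the radius QA is perpendicular to AN, with radius 4.7, so the center Q sits 4.7 in from both sides at Q = (54.300, -14.700). That places the tangent points at Z = (59.000, -14.700) on EZ and A = (54.300, -19.400) on AN. Then |VZ| = |Z − V| = 60.804.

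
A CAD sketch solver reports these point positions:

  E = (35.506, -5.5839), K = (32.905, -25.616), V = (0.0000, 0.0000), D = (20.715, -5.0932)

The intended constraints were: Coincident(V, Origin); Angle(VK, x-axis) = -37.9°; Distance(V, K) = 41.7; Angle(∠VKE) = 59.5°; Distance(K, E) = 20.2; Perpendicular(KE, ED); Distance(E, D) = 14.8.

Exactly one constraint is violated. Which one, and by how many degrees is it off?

Perpendicular(KE, ED) — off by 5.50°.

V = (0.00, 0.00) ✓; VK at -37.90° ✓; |VK| = 41.70 ✓; ∠VKE = 59.50° ✓; |KE| = 20.20 ✓; ∠(KE, ED) = 95.50° ✗; |ED| = 14.80 ✓.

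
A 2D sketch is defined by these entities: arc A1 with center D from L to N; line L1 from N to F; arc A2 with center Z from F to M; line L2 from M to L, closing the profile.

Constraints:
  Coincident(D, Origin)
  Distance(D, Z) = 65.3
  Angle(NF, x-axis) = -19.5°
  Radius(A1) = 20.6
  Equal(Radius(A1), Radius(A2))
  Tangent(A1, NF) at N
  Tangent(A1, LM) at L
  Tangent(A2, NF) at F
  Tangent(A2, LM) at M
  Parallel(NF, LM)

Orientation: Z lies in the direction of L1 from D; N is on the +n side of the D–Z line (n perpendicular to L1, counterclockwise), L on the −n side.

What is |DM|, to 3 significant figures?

68.5

The slot axis is L1's direction at -19.5°, so u = (cos -19.5°, sin -19.5°) = (0.943, -0.334) and n = (−sin -19.5°, cos -19.5°) = (0.334, 0.943). D is at the origin and Z lies 65.3 along u from D, so Z = 65.3·u = (61.6, -21.8). Tangency of A1 to both parallel lines with radius 20.6 puts N and L at D ± 20.6·n: N = (6.88, 19.4), L = (-6.88, -19.4). Equal radii place F and M the same way about Z: F = Z + 20.6·n = (68.4, -2.38), M = Z − 20.6·n = (54.7, -41.2). Then |DM| = |M − D| = 68.5.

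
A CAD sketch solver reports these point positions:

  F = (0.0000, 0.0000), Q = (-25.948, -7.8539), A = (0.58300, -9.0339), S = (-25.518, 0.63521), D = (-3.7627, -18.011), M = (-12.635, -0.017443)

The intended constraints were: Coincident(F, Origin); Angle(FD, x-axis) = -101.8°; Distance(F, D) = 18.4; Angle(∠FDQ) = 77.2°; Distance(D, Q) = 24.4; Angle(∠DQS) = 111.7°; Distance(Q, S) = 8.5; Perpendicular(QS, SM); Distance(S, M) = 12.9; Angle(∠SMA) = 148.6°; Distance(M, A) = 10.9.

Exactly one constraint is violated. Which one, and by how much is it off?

Distance(M, A) = 10.9 — off by 5.10.

F = (0.00, 0.00) ✓; FD at -101.8° ✓; |FD| = 18.40 ✓; ∠FDQ = 77.20° ✓; |DQ| = 24.40 ✓; ∠DQS = 111.7° ✓; |QS| = 8.500 ✓; ∠(QS, SM) = 90.00° ✓; |SM| = 12.90 ✓; ∠SMA = 148.6° ✓; |MA| = 16.00 ✗.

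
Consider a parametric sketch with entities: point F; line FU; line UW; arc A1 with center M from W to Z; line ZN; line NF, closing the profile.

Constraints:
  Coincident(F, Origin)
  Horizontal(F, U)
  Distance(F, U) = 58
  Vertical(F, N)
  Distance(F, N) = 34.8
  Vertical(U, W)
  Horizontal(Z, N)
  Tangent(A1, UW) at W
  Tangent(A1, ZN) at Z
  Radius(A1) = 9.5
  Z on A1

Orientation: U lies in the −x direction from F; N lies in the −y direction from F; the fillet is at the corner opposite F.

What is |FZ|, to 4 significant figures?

59.69

F is at the origin; F and U share the same y with |FU| = 58.0 and U on the −x side, so U = (-58.00, 0.000). FN is vertical with |FN| = 34.8 and N on the −y side, so N = (0.000, -34.80). The virtual corner opposite F is at (-58.00, -34.80). A1 meets UW tangentially, so MW is at right angles to UW and tangency of A1 to ZN means the radius MZ is perpendicular to ZN, with radius 9.5, so the center M sits 9.5 in from both sides at M = (-48.50, -25.30). That places the tangent points at W = (-58.00, -25.30) on UW and Z = (-48.50, -34.80) on ZN. Then |FZ| = |Z − F| = 59.69.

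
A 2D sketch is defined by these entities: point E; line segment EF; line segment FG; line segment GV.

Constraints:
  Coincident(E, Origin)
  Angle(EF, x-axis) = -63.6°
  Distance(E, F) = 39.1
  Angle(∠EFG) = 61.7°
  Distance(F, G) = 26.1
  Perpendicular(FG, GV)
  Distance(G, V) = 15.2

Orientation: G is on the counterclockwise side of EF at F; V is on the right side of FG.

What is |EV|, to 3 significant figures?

50.2

E is at the origin; EF runs at -63.6° with length 39.1, so F = 39.1·(cos -63.6°, sin -63.6°) = (17.4, -35.0). ∠EFG = 61.7°, so FG runs at -63.6° + (180° − 61.7°) = 54.7° from the x-axis; with |FG| = 26.1, G = F + 26.1·(cos 54.7°, sin 54.7°) = (32.5, -13.7). FG is perpendicular to GV; with |GV| = 15.2 on the right of FG, V = G + 15.2·(0.816, -0.578) = (44.9, -22.5). Then |EV| = |V − E| = 50.2.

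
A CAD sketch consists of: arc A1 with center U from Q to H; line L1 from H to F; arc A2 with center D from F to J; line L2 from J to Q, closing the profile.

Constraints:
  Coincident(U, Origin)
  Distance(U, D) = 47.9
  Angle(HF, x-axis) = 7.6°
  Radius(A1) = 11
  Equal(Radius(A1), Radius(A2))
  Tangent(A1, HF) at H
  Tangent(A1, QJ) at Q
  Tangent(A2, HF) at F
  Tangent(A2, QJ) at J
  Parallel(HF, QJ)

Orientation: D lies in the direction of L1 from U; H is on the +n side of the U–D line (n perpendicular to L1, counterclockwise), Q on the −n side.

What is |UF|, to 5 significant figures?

49.147

The slot axis is L1's direction at 7.6°, so u = (cos 7.6°, sin 7.6°) = (0.99122, 0.13226) and n = (−sin 7.6°, cos 7.6°) = (-0.13226, 0.99122). U is at the origin and D lies 47.9 along u from U, so D = 47.9·u = (47.479, 6.3351). Tangency of A1 to both parallel lines with radius 11.0 puts H and Q at U ± 11.0·n: H = (-1.4548, 10.903), Q = (1.4548, -10.903). Equal radii place F and J the same way about D: F = D + 11.0·n = (46.024, 17.238), J = D − 11.0·n = (48.934, -4.5683). Then |UF| = |F − U| = 49.147.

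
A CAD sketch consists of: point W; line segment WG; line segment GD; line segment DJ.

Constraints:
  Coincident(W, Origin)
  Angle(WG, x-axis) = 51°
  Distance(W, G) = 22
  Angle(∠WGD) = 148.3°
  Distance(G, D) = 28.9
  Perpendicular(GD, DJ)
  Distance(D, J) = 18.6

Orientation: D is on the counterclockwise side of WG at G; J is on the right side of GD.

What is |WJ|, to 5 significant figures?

56.366

W is at the origin; WG runs at 51.0° with length 22.0, so G = 22.0·(cos 51.0°, sin 51.0°) = (13.845, 17.097). ∠WGD = 148.3°, so GD runs at 51.0° + (180° − 148.3°) = 82.700° from the x-axis; with |GD| = 28.9, D = G + 28.9·(cos 82.700°, sin 82.700°) = (17.517, 45.763). GD ⟂ DJ; with |DJ| = 18.6 on the right of GD, J = D + 18.6·(0.99189, -0.12706) = (35.966, 43.400). Then |WJ| = |J − W| = 56.366.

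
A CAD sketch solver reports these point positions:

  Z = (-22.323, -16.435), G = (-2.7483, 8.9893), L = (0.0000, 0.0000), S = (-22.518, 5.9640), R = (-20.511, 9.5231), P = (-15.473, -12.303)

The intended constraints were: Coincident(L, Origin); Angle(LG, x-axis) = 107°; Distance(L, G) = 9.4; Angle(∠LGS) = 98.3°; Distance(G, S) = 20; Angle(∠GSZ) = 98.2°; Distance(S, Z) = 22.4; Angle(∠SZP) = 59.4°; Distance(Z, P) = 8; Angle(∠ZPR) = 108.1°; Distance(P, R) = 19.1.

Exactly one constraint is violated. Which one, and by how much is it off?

Distance(P, R) = 19.1 — off by 3.30.

L = (0.00, 0.00) ✓; LG at 107.0° ✓; |LG| = 9.400 ✓; ∠LGS = 98.30° ✓; |GS| = 20.00 ✓; ∠GSZ = 98.20° ✓; |SZ| = 22.40 ✓; ∠SZP = 59.40° ✓; |ZP| = 8.000 ✓; ∠ZPR = 108.1° ✓; |PR| = 22.40 ✗.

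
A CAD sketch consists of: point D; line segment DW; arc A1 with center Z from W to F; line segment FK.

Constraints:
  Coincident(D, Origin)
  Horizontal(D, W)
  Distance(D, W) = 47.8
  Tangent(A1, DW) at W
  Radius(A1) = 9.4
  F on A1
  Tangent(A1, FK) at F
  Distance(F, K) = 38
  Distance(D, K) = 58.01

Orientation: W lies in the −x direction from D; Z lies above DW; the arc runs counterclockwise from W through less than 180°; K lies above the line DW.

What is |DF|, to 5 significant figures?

39.374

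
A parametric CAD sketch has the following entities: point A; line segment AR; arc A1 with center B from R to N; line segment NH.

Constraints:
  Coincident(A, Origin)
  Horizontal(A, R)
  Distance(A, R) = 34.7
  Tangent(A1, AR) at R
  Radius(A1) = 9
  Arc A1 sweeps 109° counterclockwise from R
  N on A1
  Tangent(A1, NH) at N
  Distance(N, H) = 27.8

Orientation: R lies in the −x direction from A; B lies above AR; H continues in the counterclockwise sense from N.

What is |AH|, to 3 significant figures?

52.0

On A1, R sits at bearing -90° from B; a 109° counterclockwise sweep puts N at bearing 19°, so N = B + 9.0·(cos 19°, sin 19°) = (-26.2, 11.9). Tangency of A1 to NH means the radius BN is perpendicular to NH, so NH runs along (−sin 19°, cos 19°); with |NH| = 27.8, H = (-35.2, 38.2). Then |AH| = |H − A| = 52.0.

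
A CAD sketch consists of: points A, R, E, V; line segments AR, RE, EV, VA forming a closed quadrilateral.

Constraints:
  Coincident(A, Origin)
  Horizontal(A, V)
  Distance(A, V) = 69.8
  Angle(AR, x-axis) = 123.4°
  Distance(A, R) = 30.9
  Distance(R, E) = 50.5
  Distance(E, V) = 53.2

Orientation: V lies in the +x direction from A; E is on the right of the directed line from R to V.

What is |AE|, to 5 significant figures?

20.786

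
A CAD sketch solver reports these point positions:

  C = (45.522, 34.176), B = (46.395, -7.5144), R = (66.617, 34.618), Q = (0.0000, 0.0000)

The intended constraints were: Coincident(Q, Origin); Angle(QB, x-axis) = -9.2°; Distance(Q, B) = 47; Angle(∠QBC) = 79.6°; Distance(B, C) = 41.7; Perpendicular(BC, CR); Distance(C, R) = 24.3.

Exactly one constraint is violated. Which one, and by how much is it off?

Distance(C, R) = 24.3 — off by 3.20.

Q = (0.00, 0.00) ✓; QB at -9.200° ✓; |QB| = 47.00 ✓; ∠QBC = 79.60° ✓; |BC| = 41.70 ✓; ∠(BC, CR) = 90.00° ✓; |CR| = 21.10 ✗.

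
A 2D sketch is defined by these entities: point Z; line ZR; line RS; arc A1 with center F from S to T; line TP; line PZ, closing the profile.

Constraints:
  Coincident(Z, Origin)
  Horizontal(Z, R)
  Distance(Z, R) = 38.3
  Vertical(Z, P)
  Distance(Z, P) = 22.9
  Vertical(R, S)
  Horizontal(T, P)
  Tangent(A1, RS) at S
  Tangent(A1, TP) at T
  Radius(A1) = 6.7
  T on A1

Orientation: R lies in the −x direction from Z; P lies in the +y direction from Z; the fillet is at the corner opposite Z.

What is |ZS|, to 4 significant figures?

41.59

The virtual corner opposite Z is at (-38.30, 22.90). Tangency of A1 to RS means the radius FS is perpendicular to RS and since A1 is tangent to TP there, FT ⟂ TP, with radius 6.7, so the center F sits 6.7 in from both sides at F = (-31.60, 16.20). That places the tangent points at S = (-38.30, 16.20) on RS and T = (-31.60, 22.90) on TP. Then |ZS| = |S − Z| = 41.59.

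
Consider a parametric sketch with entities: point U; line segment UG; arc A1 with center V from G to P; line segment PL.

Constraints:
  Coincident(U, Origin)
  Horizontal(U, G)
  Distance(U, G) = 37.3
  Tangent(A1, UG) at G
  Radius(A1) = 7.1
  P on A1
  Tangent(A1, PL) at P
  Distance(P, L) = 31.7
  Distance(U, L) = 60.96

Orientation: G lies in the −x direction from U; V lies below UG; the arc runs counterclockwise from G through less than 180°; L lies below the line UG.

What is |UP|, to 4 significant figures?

44.81

U is at the origin; U and G share the same y with |UG| = 37.3 and G on the −x side, so G = (-37.30, 0.000). The tangent condition forces VG to be normal to UG, so V = G + (0, -7.1) = (-37.30, -7.100). Since VP ⟂ PL (tangency), |VL| = √(7.1² + 31.7²) = 32.49 regardless of where P sits on A1. So L lies on both circle(U, 60.96) and circle(V, 32.49); the below-UG intersection is L = (-47.79, -37.85). P is the foot of the tangent from L: P = (-44.36, -6.331).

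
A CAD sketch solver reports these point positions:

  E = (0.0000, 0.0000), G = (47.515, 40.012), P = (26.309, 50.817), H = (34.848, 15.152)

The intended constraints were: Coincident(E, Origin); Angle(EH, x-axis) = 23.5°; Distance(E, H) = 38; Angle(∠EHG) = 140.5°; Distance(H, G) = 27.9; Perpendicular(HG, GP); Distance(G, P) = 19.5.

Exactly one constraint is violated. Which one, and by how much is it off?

Distance(G, P) = 19.5 — off by 4.30.

E = (0.00, 0.00) ✓; EH at 23.50° ✓; |EH| = 38.00 ✓; ∠EHG = 140.5° ✓; |HG| = 27.90 ✓; ∠(HG, GP) = 90.00° ✓; |GP| = 23.80 ✗.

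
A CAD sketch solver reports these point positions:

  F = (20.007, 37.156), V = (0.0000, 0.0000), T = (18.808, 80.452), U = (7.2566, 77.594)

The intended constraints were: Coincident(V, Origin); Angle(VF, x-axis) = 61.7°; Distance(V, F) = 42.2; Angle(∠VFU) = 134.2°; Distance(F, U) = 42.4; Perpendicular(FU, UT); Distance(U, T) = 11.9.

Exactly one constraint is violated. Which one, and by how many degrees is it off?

Perpendicular(FU, UT) — off by 3.60°.

V = (0.00, 0.00) ✓; VF at 61.70° ✓; |VF| = 42.20 ✓; ∠VFU = 134.2° ✓; |FU| = 42.40 ✓; ∠(FU, UT) = 93.60° ✗; |UT| = 11.90 ✓.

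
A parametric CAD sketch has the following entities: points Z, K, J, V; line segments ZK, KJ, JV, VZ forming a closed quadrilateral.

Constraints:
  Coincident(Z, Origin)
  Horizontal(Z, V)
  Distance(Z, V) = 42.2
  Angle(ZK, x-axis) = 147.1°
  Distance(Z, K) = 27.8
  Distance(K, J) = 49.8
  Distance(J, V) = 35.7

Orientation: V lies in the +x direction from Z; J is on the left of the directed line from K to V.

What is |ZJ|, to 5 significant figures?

38.931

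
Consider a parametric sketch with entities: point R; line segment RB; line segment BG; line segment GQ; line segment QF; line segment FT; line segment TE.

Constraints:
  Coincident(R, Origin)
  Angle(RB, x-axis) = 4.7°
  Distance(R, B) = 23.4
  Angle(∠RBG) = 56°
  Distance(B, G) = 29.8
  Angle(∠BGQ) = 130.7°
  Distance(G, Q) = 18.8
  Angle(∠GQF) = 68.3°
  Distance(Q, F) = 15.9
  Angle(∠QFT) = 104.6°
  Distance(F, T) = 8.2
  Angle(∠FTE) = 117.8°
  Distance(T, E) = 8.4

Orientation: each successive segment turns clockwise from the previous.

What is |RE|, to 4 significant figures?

19.52

R is at the origin; RB runs at 4.7° with length 23.4, so B = (23.32, 1.917). ∠RBG = 56.0° gives BG at -119.3° from the x-axis; with |BG| = 29.8, G = (8.738, -24.07). ∠BGQ = 130.7° gives GQ at -168.6° from the x-axis; with |GQ| = 18.8, Q = (-9.691, -27.79). ∠GQF = 68.3° gives QF at 79.70° from the x-axis; with |QF| = 15.9, F = (-6.848, -12.14). ∠QFT = 104.6° gives FT at 4.300° from the x-axis; with |FT| = 8.2, T = (1.328, -11.53). ∠FTE = 117.8° gives TE at -57.90° from the x-axis; with |TE| = 8.4, E = (5.792, -18.64). Then |RE| = |E − R| = 19.52.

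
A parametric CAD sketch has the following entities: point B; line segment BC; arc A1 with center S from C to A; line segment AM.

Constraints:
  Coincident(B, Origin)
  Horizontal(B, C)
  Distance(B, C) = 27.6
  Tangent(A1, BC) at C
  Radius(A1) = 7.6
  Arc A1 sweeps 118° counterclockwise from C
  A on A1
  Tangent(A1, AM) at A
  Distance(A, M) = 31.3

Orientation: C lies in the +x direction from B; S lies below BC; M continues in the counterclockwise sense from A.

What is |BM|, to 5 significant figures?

52.650

B is at the origin; B and C share the same y with |BC| = 27.6 and C on the +x side, so C = (27.600, 0.0000). A1 meets BC tangentially, so SC is at right angles to BC, so S = C + (0, -7.6) = (27.600, -7.6000). On A1, C sits at bearing 90° from S; a 118° counterclockwise sweep puts A at bearing 208°, so A = S + 7.6·(cos 208°, sin 208°) = (20.890, -11.168). Tangency of A1 to AM means the radius SA is perpendicular to AM, so AM runs along (−sin 208°, cos 208°); with |AM| = 31.3, M = (35.584, -38.804). Then |BM| = |M − B| = 52.650.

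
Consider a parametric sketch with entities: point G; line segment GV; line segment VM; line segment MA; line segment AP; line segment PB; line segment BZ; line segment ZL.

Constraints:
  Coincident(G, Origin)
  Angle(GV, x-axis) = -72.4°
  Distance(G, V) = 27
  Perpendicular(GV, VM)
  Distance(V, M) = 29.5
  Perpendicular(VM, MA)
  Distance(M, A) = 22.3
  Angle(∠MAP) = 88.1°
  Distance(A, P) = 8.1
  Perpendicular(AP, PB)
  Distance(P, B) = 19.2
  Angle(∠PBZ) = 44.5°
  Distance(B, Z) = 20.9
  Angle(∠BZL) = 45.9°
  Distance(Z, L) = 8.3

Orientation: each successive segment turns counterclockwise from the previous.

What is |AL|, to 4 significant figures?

4.583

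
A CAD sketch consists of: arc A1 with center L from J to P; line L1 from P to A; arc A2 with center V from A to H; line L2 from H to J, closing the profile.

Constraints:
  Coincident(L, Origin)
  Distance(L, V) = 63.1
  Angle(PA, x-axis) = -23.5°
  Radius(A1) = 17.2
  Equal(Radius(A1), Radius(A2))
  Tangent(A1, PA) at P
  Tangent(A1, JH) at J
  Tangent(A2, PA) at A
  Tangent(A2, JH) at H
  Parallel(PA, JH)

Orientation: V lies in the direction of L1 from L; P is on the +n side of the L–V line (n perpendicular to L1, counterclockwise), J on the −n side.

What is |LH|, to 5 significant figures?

65.402

The slot axis is L1's direction at -23.5°, so u = (cos -23.5°, sin -23.5°) = (0.91706, -0.39875) and n = (−sin -23.5°, cos -23.5°) = (0.39875, 0.91706). L is at the origin and V lies 63.1 along u from L, so V = 63.1·u = (57.866, -25.161). Tangency of A1 to both parallel lines with radius 17.2 puts P and J at L ± 17.2·n: P = (6.8585, 15.773), J = (-6.8585, -15.773). Equal radii place A and H the same way about V: A = V + 17.2·n = (64.725, -9.3876), H = V − 17.2·n = (51.008, -40.934). Then |LH| = |H − L| = 65.402.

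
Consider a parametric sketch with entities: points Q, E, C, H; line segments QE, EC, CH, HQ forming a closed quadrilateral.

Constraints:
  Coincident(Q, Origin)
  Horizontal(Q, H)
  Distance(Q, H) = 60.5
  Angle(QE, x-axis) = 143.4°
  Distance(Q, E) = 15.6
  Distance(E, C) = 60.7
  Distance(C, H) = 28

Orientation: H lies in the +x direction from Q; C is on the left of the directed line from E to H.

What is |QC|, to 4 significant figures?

52.25

Checks: Q = (0.00, 0.00) ✓; |EC| = 60.70 ✓; |CH| = 28.00 ✓.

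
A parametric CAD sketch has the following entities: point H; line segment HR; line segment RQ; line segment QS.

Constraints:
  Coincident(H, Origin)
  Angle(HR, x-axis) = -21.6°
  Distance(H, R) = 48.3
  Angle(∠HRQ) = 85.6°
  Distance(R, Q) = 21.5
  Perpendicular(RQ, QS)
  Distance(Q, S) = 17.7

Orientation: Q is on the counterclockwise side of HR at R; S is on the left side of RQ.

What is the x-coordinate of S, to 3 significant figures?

34.4

∠HRQ = 85.6°, so RQ runs at -21.6° + (180° − 85.6°) = 72.8° from the x-axis; with |RQ| = 21.5, Q = R + 21.5·(cos 72.8°, sin 72.8°) = (51.3, 2.76). RQ is perpendicular to QS; with |QS| = 17.7 on the left of RQ, S = Q + 17.7·(-0.955, 0.296) = (34.4, 7.99). So S.x = 34.4.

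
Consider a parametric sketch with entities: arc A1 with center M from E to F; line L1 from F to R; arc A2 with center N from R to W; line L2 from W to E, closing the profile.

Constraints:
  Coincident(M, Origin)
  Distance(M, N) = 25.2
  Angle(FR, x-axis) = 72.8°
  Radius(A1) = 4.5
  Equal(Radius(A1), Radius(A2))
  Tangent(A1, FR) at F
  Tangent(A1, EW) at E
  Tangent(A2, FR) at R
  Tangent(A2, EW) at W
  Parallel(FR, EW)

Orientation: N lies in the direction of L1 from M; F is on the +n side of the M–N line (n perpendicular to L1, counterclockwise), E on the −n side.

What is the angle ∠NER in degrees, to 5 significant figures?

9.5292°

The slot axis is L1's direction at 72.8°, so u = (cos 72.8°, sin 72.8°) = (0.29571, 0.95528) and n = (−sin 72.8°, cos 72.8°) = (-0.95528, 0.29571). M is at the origin and N lies 25.2 along u from M, so N = 25.2·u = (7.4518, 24.073). Tangency of A1 to both parallel lines with radius 4.5 puts F and E at M ± 4.5·n: F = (-4.2988, 1.3307), E = (4.2988, -1.3307). Equal radii place R and W the same way about N: R = N + 4.5·n = (3.1531, 25.404), W = N − 4.5·n = (11.751, 22.742). Then cos ∠NER = EN·ER / (|EN||ER|), giving 9.5292°.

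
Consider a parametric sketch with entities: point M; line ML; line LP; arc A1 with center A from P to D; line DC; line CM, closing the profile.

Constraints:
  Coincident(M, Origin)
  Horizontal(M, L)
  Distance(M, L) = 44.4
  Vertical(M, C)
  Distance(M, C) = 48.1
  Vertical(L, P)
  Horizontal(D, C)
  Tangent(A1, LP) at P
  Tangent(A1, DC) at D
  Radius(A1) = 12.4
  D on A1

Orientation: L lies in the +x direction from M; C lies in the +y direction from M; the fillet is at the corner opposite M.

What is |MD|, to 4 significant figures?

57.77

The virtual corner opposite M is at (44.40, 48.10). The tangent condition forces AP to be normal to LP and the tangent condition forces AD to be normal to DC, with radius 12.4, so the center A sits 12.4 in from both sides at A = (32.00, 35.70). That places the tangent points at P = (44.40, 35.70) on LP and D = (32.00, 48.10) on DC. Then |MD| = |D − M| = 57.77.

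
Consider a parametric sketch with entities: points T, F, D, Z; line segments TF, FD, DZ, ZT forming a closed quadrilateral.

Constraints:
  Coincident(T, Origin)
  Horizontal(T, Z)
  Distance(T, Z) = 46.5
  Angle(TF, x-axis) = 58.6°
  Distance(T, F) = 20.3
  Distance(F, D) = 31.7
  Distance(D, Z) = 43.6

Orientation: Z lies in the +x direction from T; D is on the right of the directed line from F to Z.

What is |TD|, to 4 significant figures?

14.84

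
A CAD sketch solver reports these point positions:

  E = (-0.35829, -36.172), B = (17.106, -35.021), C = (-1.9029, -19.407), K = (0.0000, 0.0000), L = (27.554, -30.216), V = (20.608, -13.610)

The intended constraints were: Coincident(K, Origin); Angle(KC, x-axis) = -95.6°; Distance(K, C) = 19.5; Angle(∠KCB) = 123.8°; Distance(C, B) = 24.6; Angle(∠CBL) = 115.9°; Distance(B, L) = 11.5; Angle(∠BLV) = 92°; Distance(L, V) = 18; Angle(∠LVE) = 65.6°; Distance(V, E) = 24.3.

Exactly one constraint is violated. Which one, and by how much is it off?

Distance(V, E) = 24.3 — off by 6.50.

K = (0.00, 0.00) ✓; KC at -95.60° ✓; |KC| = 19.50 ✓; ∠KCB = 123.8° ✓; |CB| = 24.60 ✓; ∠CBL = 115.9° ✓; |BL| = 11.50 ✓; ∠BLV = 92.00° ✓; |LV| = 18.00 ✓; ∠LVE = 65.60° ✓; |VE| = 30.80 ✗.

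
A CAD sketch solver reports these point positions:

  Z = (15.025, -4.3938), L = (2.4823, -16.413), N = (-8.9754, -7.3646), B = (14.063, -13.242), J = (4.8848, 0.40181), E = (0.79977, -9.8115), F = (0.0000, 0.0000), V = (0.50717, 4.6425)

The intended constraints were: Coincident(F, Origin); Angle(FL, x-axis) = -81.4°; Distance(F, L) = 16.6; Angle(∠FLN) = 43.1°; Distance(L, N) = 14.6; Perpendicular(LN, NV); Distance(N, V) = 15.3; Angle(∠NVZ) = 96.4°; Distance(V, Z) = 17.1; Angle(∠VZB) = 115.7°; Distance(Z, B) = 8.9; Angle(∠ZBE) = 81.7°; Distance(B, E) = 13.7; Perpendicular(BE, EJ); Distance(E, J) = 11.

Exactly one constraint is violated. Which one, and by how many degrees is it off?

Perpendicular(BE, EJ) — off by 7.30°.

F = (0.00, 0.00) ✓; FL at -81.40° ✓; |FL| = 16.60 ✓; ∠FLN = 43.10° ✓; |LN| = 14.60 ✓; ∠(LN, NV) = 90.00° ✓; |NV| = 15.30 ✓; ∠NVZ = 96.40° ✓; |VZ| = 17.10 ✓; ∠VZB = 115.7° ✓; |ZB| = 8.900 ✓; ∠ZBE = 81.70° ✓; |BE| = 13.70 ✓; ∠(BE, EJ) = 97.30° ✗; |EJ| = 11.00 ✓.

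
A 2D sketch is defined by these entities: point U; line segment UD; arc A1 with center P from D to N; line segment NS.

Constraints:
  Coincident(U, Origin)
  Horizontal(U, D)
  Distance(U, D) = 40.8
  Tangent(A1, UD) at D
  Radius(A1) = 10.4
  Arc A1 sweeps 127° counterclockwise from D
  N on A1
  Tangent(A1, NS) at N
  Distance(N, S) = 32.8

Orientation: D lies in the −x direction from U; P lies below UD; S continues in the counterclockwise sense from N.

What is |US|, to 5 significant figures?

51.950

U is at the origin; U and D share the same y with |UD| = 40.8 and D on the −x side, so D = (-40.800, 0.0000). Since A1 is tangent to UD there, PD ⟂ UD, so P = D + (0, -10.4) = (-40.800, -10.400). On A1, D sits at bearing 90° from P; a 127° counterclockwise sweep puts N at bearing 217°, so N = P + 10.4·(cos 217°, sin 217°) = (-49.106, -16.659). Tangency of A1 to NS means the radius PN is perpendicular to NS, so NS runs along (−sin 217°, cos 217°); with |NS| = 32.8, S = (-29.366, -42.854). Then |US| = |S − U| = 51.950.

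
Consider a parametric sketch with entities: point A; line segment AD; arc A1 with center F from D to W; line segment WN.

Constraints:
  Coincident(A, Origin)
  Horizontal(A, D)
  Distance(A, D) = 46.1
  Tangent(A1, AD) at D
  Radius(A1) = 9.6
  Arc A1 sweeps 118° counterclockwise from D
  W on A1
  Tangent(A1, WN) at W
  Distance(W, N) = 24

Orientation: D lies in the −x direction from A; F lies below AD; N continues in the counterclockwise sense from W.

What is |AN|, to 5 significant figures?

55.871

On A1, D sits at bearing 90° from F; a 118° counterclockwise sweep puts W at bearing 208°, so W = F + 9.6·(cos 208°, sin 208°) = (-54.576, -14.107). A1 meets WN tangentially, so FW is at right angles to WN, so WN runs along (−sin 208°, cos 208°); with |WN| = 24.0, N = (-43.309, -35.298). Then |AN| = |N − A| = 55.871.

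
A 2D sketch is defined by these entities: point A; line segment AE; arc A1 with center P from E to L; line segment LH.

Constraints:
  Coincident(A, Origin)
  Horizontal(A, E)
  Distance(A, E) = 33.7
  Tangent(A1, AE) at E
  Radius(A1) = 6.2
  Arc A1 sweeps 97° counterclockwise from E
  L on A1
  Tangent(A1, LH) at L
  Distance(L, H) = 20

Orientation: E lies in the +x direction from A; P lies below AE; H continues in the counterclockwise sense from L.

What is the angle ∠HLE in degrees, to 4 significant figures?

131.5°

On A1, E sits at bearing 90° from P; a 97° counterclockwise sweep puts L at bearing 187°, so L = P + 6.2·(cos 187°, sin 187°) = (27.55, -6.956). The tangent condition forces PL to be normal to LH, so LH runs along (−sin 187°, cos 187°); with |LH| = 20.0, H = (29.98, -26.81). Then cos ∠HLE = LH·LE / (|LH||LE|), giving 131.5°.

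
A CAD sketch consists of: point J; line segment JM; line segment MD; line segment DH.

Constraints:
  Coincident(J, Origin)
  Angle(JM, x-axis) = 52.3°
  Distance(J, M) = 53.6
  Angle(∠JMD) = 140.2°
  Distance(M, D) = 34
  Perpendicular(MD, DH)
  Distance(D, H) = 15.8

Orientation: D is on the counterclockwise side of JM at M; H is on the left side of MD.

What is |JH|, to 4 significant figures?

77.43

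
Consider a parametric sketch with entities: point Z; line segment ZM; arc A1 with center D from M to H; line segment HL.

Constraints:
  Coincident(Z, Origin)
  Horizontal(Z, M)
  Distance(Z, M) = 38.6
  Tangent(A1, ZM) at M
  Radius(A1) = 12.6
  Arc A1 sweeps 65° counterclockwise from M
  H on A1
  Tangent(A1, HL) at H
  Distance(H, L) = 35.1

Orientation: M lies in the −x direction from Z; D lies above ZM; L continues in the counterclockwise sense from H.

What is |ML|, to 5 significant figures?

47.085

Z is at the origin; ZM is horizontal with |ZM| = 38.6 and M on the −x side, so M = (-38.600, 0.0000). Tangency of A1 to ZM means the radius DM is perpendicular to ZM, so D = M + (0, 12.6) = (-38.600, 12.600). On A1, M sits at bearing -90° from D; a 65° counterclockwise sweep puts H at bearing -25°, so H = D + 12.6·(cos -25°, sin -25°) = (-27.181, 7.2750). Since A1 is tangent to HL there, DH ⟂ HL, so HL runs along (−sin -25°, cos -25°); with |HL| = 35.1, L = (-12.347, 39.086). Then |ML| = |L − M| = 47.085.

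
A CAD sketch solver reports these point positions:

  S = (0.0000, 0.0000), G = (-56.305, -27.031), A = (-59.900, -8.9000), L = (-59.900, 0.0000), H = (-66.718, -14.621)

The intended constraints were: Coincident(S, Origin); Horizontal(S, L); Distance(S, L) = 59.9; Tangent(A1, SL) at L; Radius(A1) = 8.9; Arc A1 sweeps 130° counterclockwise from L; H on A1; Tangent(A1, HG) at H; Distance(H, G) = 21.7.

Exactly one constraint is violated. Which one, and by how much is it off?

Distance(H, G) = 21.7 — off by 5.50.

S = (0.00, 0.00) ✓; S.y = 0.00, L.y = 0.00 ✓; |SL| = 59.90 ✓; ∠(AL, LS) = 90.00° ✓; |AL| = 8.900 ✓; bearing(A→H) − bearing(A→L) = 130.0° ✓; |AH| = 8.900 ✓; ∠(AH, HG) = 90.00° ✓; |HG| = 16.20 ✗.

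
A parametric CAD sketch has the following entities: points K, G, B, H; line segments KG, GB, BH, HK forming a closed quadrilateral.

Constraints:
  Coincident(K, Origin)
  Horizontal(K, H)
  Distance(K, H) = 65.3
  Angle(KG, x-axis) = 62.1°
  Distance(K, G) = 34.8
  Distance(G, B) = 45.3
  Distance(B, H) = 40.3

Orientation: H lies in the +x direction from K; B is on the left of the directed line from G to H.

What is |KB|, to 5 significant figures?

72.647

Checks: |GB| = 45.30 ✓; |BH| = 40.30 ✓.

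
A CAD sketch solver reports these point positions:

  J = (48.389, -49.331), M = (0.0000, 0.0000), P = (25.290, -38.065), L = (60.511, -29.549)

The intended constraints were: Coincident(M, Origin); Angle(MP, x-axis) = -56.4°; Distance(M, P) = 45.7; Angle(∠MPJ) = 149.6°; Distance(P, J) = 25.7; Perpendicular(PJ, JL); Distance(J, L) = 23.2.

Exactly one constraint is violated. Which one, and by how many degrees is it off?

Perpendicular(PJ, JL) — off by 5.50°.

M = (0.00, 0.00) ✓; MP at -56.40° ✓; |MP| = 45.70 ✓; ∠MPJ = 149.6° ✓; |PJ| = 25.70 ✓; ∠(PJ, JL) = 84.50° ✗; |JL| = 23.20 ✓.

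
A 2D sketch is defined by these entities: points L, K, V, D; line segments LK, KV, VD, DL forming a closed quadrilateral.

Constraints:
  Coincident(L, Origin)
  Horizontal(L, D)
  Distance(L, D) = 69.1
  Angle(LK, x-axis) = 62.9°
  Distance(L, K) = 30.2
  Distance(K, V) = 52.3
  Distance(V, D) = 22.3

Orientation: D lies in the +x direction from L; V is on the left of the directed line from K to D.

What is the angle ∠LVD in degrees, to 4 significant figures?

79.90°

Checks: |KV| = 52.30 ✓; |VD| = 22.30 ✓.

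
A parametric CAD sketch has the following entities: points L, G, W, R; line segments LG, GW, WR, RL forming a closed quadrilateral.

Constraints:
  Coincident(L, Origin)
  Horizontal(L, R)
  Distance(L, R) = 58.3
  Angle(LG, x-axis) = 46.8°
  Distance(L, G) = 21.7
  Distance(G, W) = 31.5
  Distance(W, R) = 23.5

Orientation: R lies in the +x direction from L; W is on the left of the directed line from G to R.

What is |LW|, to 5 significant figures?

50.247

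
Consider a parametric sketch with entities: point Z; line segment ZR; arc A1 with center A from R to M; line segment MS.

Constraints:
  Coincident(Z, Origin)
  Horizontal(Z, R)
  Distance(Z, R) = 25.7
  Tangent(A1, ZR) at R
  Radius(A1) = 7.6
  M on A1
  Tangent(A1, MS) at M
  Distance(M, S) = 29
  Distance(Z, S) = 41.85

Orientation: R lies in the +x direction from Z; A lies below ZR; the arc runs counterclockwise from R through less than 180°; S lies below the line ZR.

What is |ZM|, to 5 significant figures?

19.798

Checks: |AM| = 7.600 ✓; ∠(AM, MS) = 90.00° ✓; |MS| = 29.00 ✓; |ZS| = 41.85 ✓.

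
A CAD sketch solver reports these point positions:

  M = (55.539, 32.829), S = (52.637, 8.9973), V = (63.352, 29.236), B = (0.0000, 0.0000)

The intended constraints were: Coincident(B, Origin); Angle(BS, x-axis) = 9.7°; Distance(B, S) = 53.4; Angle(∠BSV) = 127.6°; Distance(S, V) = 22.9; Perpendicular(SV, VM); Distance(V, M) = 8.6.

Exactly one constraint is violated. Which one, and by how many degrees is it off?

Perpendicular(SV, VM) — off by 3.20°.

B = (0.00, 0.00) ✓; BS at 9.700° ✓; |BS| = 53.40 ✓; ∠BSV = 127.6° ✓; |SV| = 22.90 ✓; ∠(SV, VM) = 93.20° ✗; |VM| = 8.600 ✓.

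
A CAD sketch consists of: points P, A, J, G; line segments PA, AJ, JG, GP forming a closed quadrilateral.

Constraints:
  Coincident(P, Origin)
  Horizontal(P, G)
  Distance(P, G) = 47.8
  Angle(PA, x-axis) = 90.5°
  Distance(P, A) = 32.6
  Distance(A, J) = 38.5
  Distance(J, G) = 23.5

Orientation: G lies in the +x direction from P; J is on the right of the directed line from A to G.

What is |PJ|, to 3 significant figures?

24.7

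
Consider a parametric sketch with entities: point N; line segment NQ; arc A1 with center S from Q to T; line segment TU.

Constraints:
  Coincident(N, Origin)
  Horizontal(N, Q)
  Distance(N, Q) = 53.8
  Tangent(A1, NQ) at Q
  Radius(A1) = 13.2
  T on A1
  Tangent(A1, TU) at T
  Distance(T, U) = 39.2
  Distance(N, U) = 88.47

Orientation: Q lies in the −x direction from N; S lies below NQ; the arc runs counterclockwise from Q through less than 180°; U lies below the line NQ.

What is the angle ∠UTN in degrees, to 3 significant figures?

109°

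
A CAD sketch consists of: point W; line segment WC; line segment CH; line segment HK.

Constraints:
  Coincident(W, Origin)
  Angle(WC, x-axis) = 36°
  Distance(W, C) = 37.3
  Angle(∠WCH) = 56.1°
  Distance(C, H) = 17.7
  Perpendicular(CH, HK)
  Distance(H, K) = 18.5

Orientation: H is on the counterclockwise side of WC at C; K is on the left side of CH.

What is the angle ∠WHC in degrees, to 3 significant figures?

95.7°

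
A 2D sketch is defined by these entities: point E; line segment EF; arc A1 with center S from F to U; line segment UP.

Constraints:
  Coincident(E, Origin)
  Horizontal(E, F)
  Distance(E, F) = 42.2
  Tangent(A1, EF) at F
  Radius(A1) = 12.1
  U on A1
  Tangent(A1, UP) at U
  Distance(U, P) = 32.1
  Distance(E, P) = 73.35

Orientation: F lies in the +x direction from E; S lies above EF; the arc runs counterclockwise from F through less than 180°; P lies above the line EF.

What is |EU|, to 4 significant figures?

54.84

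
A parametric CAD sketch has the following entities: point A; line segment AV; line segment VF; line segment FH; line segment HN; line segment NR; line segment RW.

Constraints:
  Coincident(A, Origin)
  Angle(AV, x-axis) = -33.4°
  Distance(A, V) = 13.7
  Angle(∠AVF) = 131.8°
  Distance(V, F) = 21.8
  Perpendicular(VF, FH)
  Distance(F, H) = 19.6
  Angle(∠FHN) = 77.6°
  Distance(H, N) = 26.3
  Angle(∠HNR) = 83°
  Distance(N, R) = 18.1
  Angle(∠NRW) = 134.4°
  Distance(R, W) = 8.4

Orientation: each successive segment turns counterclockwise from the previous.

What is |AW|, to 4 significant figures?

25.32

A is at the origin; AV runs at -33.4° with length 13.7, so V = (11.44, -7.542). ∠AVF = 131.8° gives VF at 14.80° from the x-axis; with |VF| = 21.8, F = (32.51, -1.973). The perpendicularity gives FH at right angles to VF, so FH runs at 104.8°; with |FH| = 19.6, H = (27.51, 16.98). ∠FHN = 77.6° gives HN at -152.8° from the x-axis; with |HN| = 26.3, N = (4.116, 4.955). ∠HNR = 83.0° gives NR at -55.80° from the x-axis; with |NR| = 18.1, R = (14.29, -10.01). ∠NRW = 134.4° gives RW at -10.20° from the x-axis; with |RW| = 8.4, W = (22.56, -11.50). Then |AW| = |W − A| = 25.32.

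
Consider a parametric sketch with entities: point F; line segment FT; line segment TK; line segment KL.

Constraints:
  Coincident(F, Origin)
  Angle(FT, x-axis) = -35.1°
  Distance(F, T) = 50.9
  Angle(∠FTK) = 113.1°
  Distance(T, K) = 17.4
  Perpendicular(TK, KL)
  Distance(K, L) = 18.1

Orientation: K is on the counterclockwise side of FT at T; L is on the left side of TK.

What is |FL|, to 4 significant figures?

47.13

∠FTK = 113.1°, so TK runs at -35.1° + (180° − 113.1°) = 31.80° from the x-axis; with |TK| = 17.4, K = T + 17.4·(cos 31.80°, sin 31.80°) = (56.43, -20.10). The perpendicularity gives KL at right angles to TK; with |KL| = 18.1 on the left of TK, L = K + 18.1·(-0.5270, 0.8499) = (46.89, -4.716). Then |FL| = |L − F| = 47.13.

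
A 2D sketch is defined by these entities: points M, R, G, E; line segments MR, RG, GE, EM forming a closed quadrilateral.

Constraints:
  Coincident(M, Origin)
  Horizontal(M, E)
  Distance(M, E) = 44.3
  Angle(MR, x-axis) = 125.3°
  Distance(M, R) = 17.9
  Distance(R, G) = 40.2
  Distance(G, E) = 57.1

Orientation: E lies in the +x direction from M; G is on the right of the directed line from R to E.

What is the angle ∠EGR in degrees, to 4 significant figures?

68.57°

M is at the origin; M and E share the same y with |ME| = 44.3 and E in +x, so E = (44.3, 0). MR runs at 125.3° with |MR| = 17.9, so R = (-10.34, 14.61). G is determined by |RG| = 40.2 and |GE| = 57.1 together: it lies at the intersection of circle(R, 40.2) and circle(E, 57.1). With |RE| = 56.56, the foot of the radical line on RE is 13.75 from R and the perpendicular offset is √(40.2² − 13.75²) = 37.78. Taking the right-of-RE solution: G = (-6.821, -25.44).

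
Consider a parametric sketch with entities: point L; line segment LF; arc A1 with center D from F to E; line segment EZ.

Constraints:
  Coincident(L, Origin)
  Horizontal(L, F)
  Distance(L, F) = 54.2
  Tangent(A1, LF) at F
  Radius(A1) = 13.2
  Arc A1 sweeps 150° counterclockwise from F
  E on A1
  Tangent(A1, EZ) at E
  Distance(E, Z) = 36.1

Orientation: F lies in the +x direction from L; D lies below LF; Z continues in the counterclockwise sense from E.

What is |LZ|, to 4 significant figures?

89.67

L is at the origin; LF is horizontal with |LF| = 54.2 and F on the +x side, so F = (54.20, 0.000). The tangent condition forces DF to be normal to LF, so D = F + (0, -13.2) = (54.20, -13.20). On A1, F sits at bearing 90° from D; a 150° counterclockwise sweep puts E at bearing 240°, so E = D + 13.2·(cos 240°, sin 240°) = (47.60, -24.63). A1 meets EZ tangentially, so DE is at right angles to EZ, so EZ runs along (−sin 240°, cos 240°); with |EZ| = 36.1, Z = (78.86, -42.68). Then |LZ| = |Z − L| = 89.67.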